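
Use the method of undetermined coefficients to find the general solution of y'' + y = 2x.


Homogeneous: r² + 1 = 0 ⇒ r = ±1i, y_h = C₁cos(x) + C₂sin(x).
Polynomial forcing; try y_p = Ax + B. Then y_p'' + 1 y_p = 1(Ax + B) = 2x, so B = 0 and A = 2.
General solution: y = C₁cos(x) + C₂sin(x) + 2x.


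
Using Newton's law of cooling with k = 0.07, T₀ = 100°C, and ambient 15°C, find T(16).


Newton's law: dT/dt = -k(T - T_a) has solution T(t) = T_a + (T₀ - T_a)e^(-kt).
Plug in T_a = 15, T₀ = 100, k = 0.07, t = 16: T(16) = 15 + (85)e^(-1.12) ≈ 42.7°C.


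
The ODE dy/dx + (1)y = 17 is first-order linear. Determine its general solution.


P(x) = 1, Q(x) = 17; integrating factor μ = e^(x).
(μ y)' = 17e^(x) ⇒ μ y = 17e^(x) + C.
Divide by μ: y = 17 + Ce^(-x).


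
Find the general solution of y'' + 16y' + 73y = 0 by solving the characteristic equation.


Characteristic equation: r² + 16r + 73 = 0.
Discriminant is negative; roots r = -8 ± 3i (complex conjugate pair).
General solution uses e^(α x)(C₁ cos(β x) + C₂ sin(β x)): y = e^(-8x)(C₁cos(3x) + C₂sin(3x)).


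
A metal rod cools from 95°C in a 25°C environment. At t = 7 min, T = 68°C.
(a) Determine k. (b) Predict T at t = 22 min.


Newton's law: T(t) = T_a + (T₀ - T_a)e^(-kt).
(a) Use T(7) = 68: (68 - 25)/(95 - 25) = e^(-k·7), so k = -ln(0.614)/7 ≈ 0.0696.
(b) Apply k to t = 22: T(22) = 25 + (70)e^(-1.531) ≈ 40.1°C.


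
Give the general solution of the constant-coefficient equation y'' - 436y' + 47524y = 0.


Characteristic equation: r² - 436r + 47524 = 0, i.e. (r - 218)² = 0.
Repeated root r = 218; include an x factor for the second linearly independent solution.
General solution: y = (C₁ + C₂x)e^(218x).


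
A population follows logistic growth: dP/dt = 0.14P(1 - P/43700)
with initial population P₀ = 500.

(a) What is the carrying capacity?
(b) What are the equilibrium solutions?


Logistic ODE dP/dt = 0.14P(1 - P/43700) has equilibria where dP/dt = 0, i.e. P = 0 or P = 43700.
The coefficient (1 - P/K) = 0 when P = K, identifying K = 43700 as the carrying capacity.
(a) K = 43700; (b) equilibria P = 0 and P = 43700.


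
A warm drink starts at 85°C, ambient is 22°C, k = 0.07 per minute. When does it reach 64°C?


From T(t) = T_a + (T₀ - T_a)e^(-kt), set T(t) = 64:
(64 - 22) / (85 - 22) = e^(-0.07t), so t = -ln(0.667)/0.07 ≈ 5.8 minutes.


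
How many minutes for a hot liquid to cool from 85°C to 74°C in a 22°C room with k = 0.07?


From T(t) = T_a + (T₀ - T_a)e^(-kt), set T(t) = 74:
(74 - 22) / (85 - 22) = e^(-0.07t), so t = -ln(0.825)/0.07 ≈ 2.7 minutes.


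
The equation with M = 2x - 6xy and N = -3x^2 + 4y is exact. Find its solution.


Check exactness: ∂M/∂y = -6x and ∂N/∂x = -6x; equal, so the equation is exact.
Integrate M with respect to x (treating y as constant): ∫M dx = x^2 - 3x^2y + h(y).
Differentiate w.r.t. y and set equal to N: the x-dependent terms already match, leaving h'(y) = 4y. Integrate: h(y) = 2y^2.
So F(x,y) = x^2 - 3x^2y + 2y^2.
General solution: x^2 - 3x^2y + 2y^2 = C.


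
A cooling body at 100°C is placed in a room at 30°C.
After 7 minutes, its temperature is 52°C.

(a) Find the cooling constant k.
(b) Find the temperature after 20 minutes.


Newton's law: T(t) = T_a + (T₀ - T_a)e^(-kt).
(a) Use T(7) = 52: (52 - 30)/(100 - 30) = e^(-k·7), so k = -ln(0.314)/7 ≈ 0.1654.
(b) Apply k to t = 20: T(20) = 30 + (70)e^(-3.307) ≈ 32.6°C.


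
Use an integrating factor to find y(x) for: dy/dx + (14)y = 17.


P(x) = 14, Q(x) = 17; integrating factor μ = e^(14x).
(μ y)' = 17e^(14x) ⇒ μ y = (17/14)e^(14x) + C.
Divide by μ: y = 17/14 + Ce^(-14x).


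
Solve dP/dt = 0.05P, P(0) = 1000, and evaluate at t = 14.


The ODE dP/dt = 0.05P has solution P(t) = P(0)e^(0.05t).
Substitute P(0) = 1000 and t = 14: P(14) = 1000 e^(0.70) ≈ 2014.


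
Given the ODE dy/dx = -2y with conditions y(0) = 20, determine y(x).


General solution of y' = -2y is y = Ce^(-2x).
Apply y(0) = 20: C = 20.
Particular solution: y = 20e^(-2x).


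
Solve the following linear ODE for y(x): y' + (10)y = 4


P(x) = 10, Q(x) = 4; integrating factor μ = e^(10x).
(μ y)' = 4e^(10x) ⇒ μ y = (2/5)e^(10x) + C.
Divide by μ: y = 2/5 + Ce^(-10x).


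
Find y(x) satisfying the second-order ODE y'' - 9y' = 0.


Characteristic equation: r² - 9r = 0.
Factor: (r - 0)(r - 9) = 0 ⇒ r = 0, 9 (distinct real).
General solution: y = C₁ + C₂e^(9x).


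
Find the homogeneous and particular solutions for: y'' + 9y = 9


Homogeneous part: r² + 9 = 0 ⇒ r = ±3i, so y_h = C₁cos(3x) + C₂sin(3x).
Try constant y_p = A; plug in: 9A = 9 ⇒ A = 1.
General solution: y = C₁cos(3x) + C₂sin(3x) + 1.


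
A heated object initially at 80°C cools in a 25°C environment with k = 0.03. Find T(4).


Newton's law: dT/dt = -k(T - T_a) has solution T(t) = T_a + (T₀ - T_a)e^(-kt).
Plug in T_a = 25, T₀ = 80, k = 0.03, t = 4: T(4) = 25 + (55)e^(-0.12) ≈ 73.8°C.


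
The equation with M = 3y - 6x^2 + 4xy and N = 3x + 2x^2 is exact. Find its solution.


Check exactness: ∂M/∂y = 3 + 4x and ∂N/∂x = 3 + 4x; equal, so the equation is exact.
Integrate M with respect to x (treating y as constant): ∫M dx = 3xy - 2x^3 + 2x^2y + h(y).
Differentiate w.r.t. y and set equal to N: all terms match, so h'(y) = 0 and h is a constant absorbed into C.
General solution: 3xy - 2x^3 + 2x^2y = C.


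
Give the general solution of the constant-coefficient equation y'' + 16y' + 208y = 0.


Characteristic equation: r² + 16r + 208 = 0.
Discriminant is negative; roots r = -8 ± 12i (complex conjugate pair).
General solution uses e^(α x)(C₁ cos(β x) + C₂ sin(β x)): y = e^(-8x)(C₁cos(12x) + C₂sin(12x)).


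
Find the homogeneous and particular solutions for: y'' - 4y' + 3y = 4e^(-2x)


Characteristic roots of r² - 4r + 3 = 0 are 3, 1.
y_h = C₁e^(3x) + C₂e^(x).
Forcing exponent -2 is not a characteristic root; try y_p = Ae^(-2x).
Substitute: A·(4 + (-4)·-2 + (3)) = A·15 = 4, so A = 4/15.
General solution: y = C₁e^(3x) + C₂e^(x) + (4/15)e^(-2x).


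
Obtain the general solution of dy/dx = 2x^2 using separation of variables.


Integrate both sides with respect to x: y = ∫ 2x^2 dx = (2/3)x^3 + C.


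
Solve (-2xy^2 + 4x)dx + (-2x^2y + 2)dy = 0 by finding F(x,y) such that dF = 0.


Check exactness: ∂M/∂y = -4xy and ∂N/∂x = -4xy; equal, so the equation is exact.
Integrate M with respect to x (treating y as constant): ∫M dx = -x^2y^2 + 2x^2 + h(y).
Differentiate w.r.t. y and set equal to N: the x-dependent terms already match, leaving h'(y) = 2. Integrate: h(y) = 2y.
So F(x,y) = -x^2y^2 + 2y + 2x^2.
General solution: -x^2y^2 + 2y + 2x^2 = C.


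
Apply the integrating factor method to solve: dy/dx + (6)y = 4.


P(x) = 6, Q(x) = 4; integrating factor μ = e^(6x).
(μ y)' = 4e^(6x) ⇒ μ y = (2/3)e^(6x) + C.
Divide by μ: y = 2/3 + Ce^(-6x).


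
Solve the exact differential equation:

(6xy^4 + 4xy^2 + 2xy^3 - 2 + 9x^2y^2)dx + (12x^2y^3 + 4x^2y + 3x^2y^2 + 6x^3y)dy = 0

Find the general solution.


Check exactness: ∂M/∂y = 24xy^3 + 8xy + 6xy^2 + 18x^2y and ∂N/∂x = 24xy^3 + 8xy + 6xy^2 + 18x^2y; equal, so the equation is exact.
Integrate M with respect to x (treating y as constant): ∫M dx = 3x^2y^4 + 2x^2y^2 + x^2y^3 - 2x + 3x^3y^2 + h(y).
Differentiate w.r.t. y and set equal to N: all terms match, so h'(y) = 0 and h is a constant absorbed into C.
General solution: 3x^2y^4 + 2x^2y^2 + x^2y^3 - 2x + 3x^3y^2 = C.


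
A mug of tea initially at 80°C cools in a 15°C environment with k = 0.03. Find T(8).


Newton's law: dT/dt = -k(T - T_a) has solution T(t) = T_a + (T₀ - T_a)e^(-kt).
Plug in T_a = 15, T₀ = 80, k = 0.03, t = 8: T(8) = 15 + (65)e^(-0.24) ≈ 66.1°C.


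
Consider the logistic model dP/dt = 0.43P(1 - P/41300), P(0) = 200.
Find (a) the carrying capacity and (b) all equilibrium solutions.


Logistic ODE dP/dt = 0.43P(1 - P/41300) has equilibria where dP/dt = 0, i.e. P = 0 or P = 41300.
The coefficient (1 - P/K) = 0 when P = K, identifying K = 41300 as the carrying capacity.
(a) K = 41300; (b) equilibria P = 0 and P = 41300.


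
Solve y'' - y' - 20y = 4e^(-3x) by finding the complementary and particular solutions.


Characteristic roots of r² - r - 20 = 0 are -4, 5.
y_h = C₁e^(-4x) + C₂e^(5x).
Forcing exponent -3 is not a characteristic root; try y_p = Ae^(-3x).
Substitute: A·(9 + (-1)·-3 + (-20)) = A·-8 = 4, so A = -1/2.
General solution: y = C₁e^(-4x) + C₂e^(5x) - (1/2)e^(-3x).


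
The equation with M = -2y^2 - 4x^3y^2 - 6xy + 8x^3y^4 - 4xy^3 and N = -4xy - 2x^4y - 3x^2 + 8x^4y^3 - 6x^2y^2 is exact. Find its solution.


Check exactness: ∂M/∂y = -4y - 8x^3y - 6x + 32x^3y^3 - 12xy^2 and ∂N/∂x = -4y - 8x^3y - 6x + 32x^3y^3 - 12xy^2; equal, so the equation is exact.
Integrate M with respect to x (treating y as constant): ∫M dx = -2xy^2 - x^4y^2 - 3x^2y + 2x^4y^4 - 2x^2y^3 + h(y).
Differentiate w.r.t. y and set equal to N: all terms match, so h'(y) = 0 and h is a constant absorbed into C.
General solution: -2xy^2 - x^4y^2 - 3x^2y + 2x^4y^4 - 2x^2y^3 = C.


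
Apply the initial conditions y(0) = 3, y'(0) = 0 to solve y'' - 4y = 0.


Characteristic roots of r² - 4 = 0 are 2, -2.
General solution y = c₁ e^(2x) + c₂ e^(-2x).
Apply y(0) = 3: c₁ + c₂ = 3. Apply y'(0) = 0: 2 c₁ - 2 c₂ = 0.
Solve: c₁ = 3/2, c₂ = 3/2.
Particular solution: y = (3/2)e^(2x) + (3/2)e^(-2x).


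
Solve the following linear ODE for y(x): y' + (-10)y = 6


P(x) = -10 ⇒ μ = e^(-10x).
(μ y)' = 6e^(-10x) ⇒ μ y = -(3/5)e^(-10x) + C.
Divide by μ: y = -3/5 + Ce^(10x).


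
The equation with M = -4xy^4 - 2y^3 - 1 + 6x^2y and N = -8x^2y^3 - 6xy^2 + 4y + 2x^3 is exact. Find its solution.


Check exactness: ∂M/∂y = -16xy^3 - 6y^2 + 6x^2 and ∂N/∂x = -16xy^3 - 6y^2 + 6x^2; equal, so the equation is exact.
Integrate M with respect to x (treating y as constant): ∫M dx = -2x^2y^4 - 2xy^3 - x + 2x^3y + h(y).
Differentiate w.r.t. y and set equal to N: the x-dependent terms already match, leaving h'(y) = 4y. Integrate: h(y) = 2y^2.
So F(x,y) = -2x^2y^4 - 2xy^3 + 2y^2 - x + 2x^3y.
General solution: -2x^2y^4 - 2xy^3 + 2y^2 - x + 2x^3y = C.


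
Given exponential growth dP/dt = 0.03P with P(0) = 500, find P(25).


The ODE dP/dt = 0.03P has solution P(t) = P(0)e^(0.03t).
Substitute P(0) = 500 and t = 25: P(25) = 500 e^(0.75) ≈ 1059.


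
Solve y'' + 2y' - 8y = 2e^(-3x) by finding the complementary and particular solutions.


Characteristic roots of r² + 2r - 8 = 0 are 2, -4.
y_h = C₁e^(2x) + C₂e^(-4x).
Forcing exponent -3 is not a characteristic root; try y_p = Ae^(-3x).
Substitute: A·(9 + (2)·-3 + (-8)) = A·-5 = 2, so A = -2/5.
General solution: y = C₁e^(2x) + C₂e^(-4x) - (2/5)e^(-3x).


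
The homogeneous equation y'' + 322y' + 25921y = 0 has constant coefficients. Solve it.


Characteristic equation: r² + 322r + 25921 = 0, i.e. (r + 161)² = 0.
Repeated root r = -161; include an x factor for the second linearly independent solution.
General solution: y = (C₁ + C₂x)e^(-161x).


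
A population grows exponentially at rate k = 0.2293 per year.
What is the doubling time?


Exponential growth: P(t) = P₀ e^(0.2293t). Set P(t)/P₀ = 2: e^(0.2293t) = 2.
Solve: t = ln(2)/0.2293 ≈ 3.02 years.


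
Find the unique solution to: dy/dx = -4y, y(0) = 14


General solution of y' = -4y is y = Ce^(-4x).
Apply y(0) = 14: C = 14.
Particular solution: y = 14e^(-4x).


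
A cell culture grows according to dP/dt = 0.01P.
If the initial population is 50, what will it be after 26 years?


The ODE dP/dt = 0.01P has solution P(t) = P(0)e^(0.01t).
Substitute P(0) = 50 and t = 26: P(26) = 50 e^(0.26) ≈ 65.


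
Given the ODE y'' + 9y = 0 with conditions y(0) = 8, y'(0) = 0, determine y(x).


Characteristic roots of r² + 9 = 0 are ±3i, so y = C₁cos(3x) + C₂sin(3x).
Apply y(0) = 8: C₁ = 8. Differentiate and apply y'(0) = 0: 3·C₂ = 0, so C₂ = 0.
Particular solution: y = 8cos(3x).


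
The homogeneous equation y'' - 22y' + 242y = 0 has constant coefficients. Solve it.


Characteristic equation: r² - 22r + 242 = 0.
Discriminant is negative; roots r = 11 ± 11i (complex conjugate pair).
General solution uses e^(α x)(C₁ cos(β x) + C₂ sin(β x)): y = e^(11x)(C₁cos(11x) + C₂sin(11x)).


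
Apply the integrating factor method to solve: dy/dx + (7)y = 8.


P(x) = 7, Q(x) = 8; integrating factor μ = e^(7x).
(μ y)' = 8e^(7x) ⇒ μ y = (8/7)e^(7x) + C.
Divide by μ: y = 8/7 + Ce^(-7x).


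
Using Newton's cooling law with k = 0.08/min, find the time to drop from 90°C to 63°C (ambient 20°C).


From T(t) = T_a + (T₀ - T_a)e^(-kt), set T(t) = 63:
(63 - 20) / (90 - 20) = e^(-0.08t), so t = -ln(0.614)/0.08 ≈ 6.1 minutes.


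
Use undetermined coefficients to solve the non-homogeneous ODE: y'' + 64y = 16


Homogeneous part: r² + 64 = 0 ⇒ r = ±8i, so y_h = C₁cos(8x) + C₂sin(8x).
Try constant y_p = A; plug in: 64A = 16 ⇒ A = 1/4.
General solution: y = C₁cos(8x) + C₂sin(8x) + 1/4.


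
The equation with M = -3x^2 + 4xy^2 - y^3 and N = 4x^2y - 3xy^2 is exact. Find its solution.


Check exactness: ∂M/∂y = 8xy - 3y^2 and ∂N/∂x = 8xy - 3y^2; equal, so the equation is exact.
Integrate M with respect to x (treating y as constant): ∫M dx = -x^3 + 2x^2y^2 - xy^3 + h(y).
Differentiate w.r.t. y and set equal to N: all terms match, so h'(y) = 0 and h is a constant absorbed into C.
General solution: -x^3 + 2x^2y^2 - xy^3 = C.


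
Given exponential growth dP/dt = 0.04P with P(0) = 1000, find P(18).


The ODE dP/dt = 0.04P has solution P(t) = P(0)e^(0.04t).
Substitute P(0) = 1000 and t = 18: P(18) = 1000 e^(0.72) ≈ 2054.


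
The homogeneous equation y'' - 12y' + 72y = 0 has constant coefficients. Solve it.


Characteristic equation: r² - 12r + 72 = 0.
Discriminant is negative; roots r = 6 ± 6i (complex conjugate pair).
General solution uses e^(α x)(C₁ cos(β x) + C₂ sin(β x)): y = e^(6x)(C₁cos(6x) + C₂sin(6x)).


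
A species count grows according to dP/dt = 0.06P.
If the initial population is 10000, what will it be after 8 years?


The ODE dP/dt = 0.06P has solution P(t) = P(0)e^(0.06t).
Substitute P(0) = 10000 and t = 8: P(8) = 10000 e^(0.48) ≈ 16161.


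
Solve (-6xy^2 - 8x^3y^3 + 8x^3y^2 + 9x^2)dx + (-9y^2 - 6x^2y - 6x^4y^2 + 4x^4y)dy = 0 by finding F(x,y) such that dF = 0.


Check exactness: ∂M/∂y = -12xy - 24x^3y^2 + 16x^3y and ∂N/∂x = -12xy - 24x^3y^2 + 16x^3y; equal, so the equation is exact.
Integrate M with respect to x (treating y as constant): ∫M dx = -3x^2y^2 - 2x^4y^3 + 2x^4y^2 + 3x^3 + h(y).
Differentiate w.r.t. y and set equal to N: the x-dependent terms already match, leaving h'(y) = -9y^2. Integrate: h(y) = -3y^3.
So F(x,y) = -3y^3 - 3x^2y^2 - 2x^4y^3 + 2x^4y^2 + 3x^3.
General solution: -3y^3 - 3x^2y^2 - 2x^4y^3 + 2x^4y^2 + 3x^3 = C.


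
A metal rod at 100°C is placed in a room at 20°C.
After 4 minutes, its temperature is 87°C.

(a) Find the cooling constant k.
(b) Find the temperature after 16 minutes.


Newton's law: T(t) = T_a + (T₀ - T_a)e^(-kt).
(a) Use T(4) = 87: (87 - 20)/(100 - 20) = e^(-k·4), so k = -ln(0.838)/4 ≈ 0.0443.
(b) Apply k to t = 16: T(16) = 20 + (80)e^(-0.709) ≈ 59.4°C.


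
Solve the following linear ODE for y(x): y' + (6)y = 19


P(x) = 6, Q(x) = 19; integrating factor μ = e^(6x).
(μ y)' = 19e^(6x) ⇒ μ y = (19/6)e^(6x) + C.
Divide by μ: y = 19/6 + Ce^(-6x).


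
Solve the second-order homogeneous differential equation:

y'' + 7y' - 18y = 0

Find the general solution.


Characteristic equation: r² + 7r - 18 = 0.
Factor: (r + 9)(r - 2) = 0 ⇒ r = -9, 2 (distinct real).
General solution: y = C₁e^(-9x) + C₂e^(2x).


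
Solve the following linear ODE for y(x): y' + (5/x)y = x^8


P(x) = 5/x ⇒ μ = x^5.
(x^5 y)' = x^13 ⇒ x^5 y = x^14/(14) + C.
Solve for y: y = (1/14)x^9 + C/x^5.


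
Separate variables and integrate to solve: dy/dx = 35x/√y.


Separate: √y dy = 35x dx.
Integrate: (2/3)y^(3/2) = (35/2)x² + C.


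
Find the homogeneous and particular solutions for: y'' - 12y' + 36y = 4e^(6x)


Characteristic polynomial (r - 6)² = 0; repeated root r = 6.
y_h = (C₁ + C₂x)e^(6x). Forcing matches the repeated root (resonance), so try y_p = Ax² e^(6x).
Substitute and solve for A: 2A = 4, so A = 2.
General solution: y = (C₁ + C₂x + 2x²)e^(6x).


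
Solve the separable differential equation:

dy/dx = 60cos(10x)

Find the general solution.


g(y) = 1, so integrate directly: y = ∫ 60cos(10x) dx = 6sin(10x) + C.


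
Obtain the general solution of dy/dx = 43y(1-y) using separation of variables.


Separate: dy/[y(1-y)] = 43 dx.
Partial fractions: 1/[y(1-y)] = 1/y + 1/(1-y).
Integrate: ln|y/(1-y)| = 43x + C₀.
Solve for y: y = 1/(1 + Ce^(-43x)).


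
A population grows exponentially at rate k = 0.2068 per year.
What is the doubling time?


Exponential growth: P(t) = P₀ e^(0.2068t). Set P(t)/P₀ = 2: e^(0.2068t) = 2.
Solve: t = ln(2)/0.2068 ≈ 3.35 years.


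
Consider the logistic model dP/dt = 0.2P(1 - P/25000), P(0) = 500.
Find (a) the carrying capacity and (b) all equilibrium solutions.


Logistic ODE dP/dt = 0.2P(1 - P/25000) has equilibria where dP/dt = 0, i.e. P = 0 or P = 25000.
The coefficient (1 - P/K) = 0 when P = K, identifying K = 25000 as the carrying capacity.
(a) K = 25000; (b) equilibria P = 0 and P = 25000.


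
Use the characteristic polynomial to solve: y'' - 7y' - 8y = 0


Characteristic equation: r² - 7r - 8 = 0.
Factor: (r - 8)(r + 1) = 0 ⇒ r = 8, -1 (distinct real).
General solution: y = C₁e^(8x) + C₂e^(-x).


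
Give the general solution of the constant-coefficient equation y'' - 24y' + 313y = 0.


Characteristic equation: r² - 24r + 313 = 0.
Discriminant is negative; roots r = 12 ± 13i (complex conjugate pair).
General solution uses e^(α x)(C₁ cos(β x) + C₂ sin(β x)): y = e^(12x)(C₁cos(13x) + C₂sin(13x)).


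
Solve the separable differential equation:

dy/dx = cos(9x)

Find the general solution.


g(y) = 1, so integrate directly: y = ∫ cos(9x) dx = (1/9)sin(9x) + C.


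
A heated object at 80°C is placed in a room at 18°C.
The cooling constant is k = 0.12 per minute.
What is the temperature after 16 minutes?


Newton's law: dT/dt = -k(T - T_a) has solution T(t) = T_a + (T₀ - T_a)e^(-kt).
Plug in T_a = 18, T₀ = 80, k = 0.12, t = 16: T(16) = 18 + (62)e^(-1.92) ≈ 27.1°C.


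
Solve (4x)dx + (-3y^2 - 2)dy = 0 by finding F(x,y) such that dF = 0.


Check exactness: ∂M/∂y = 0 and ∂N/∂x = 0; equal, so the equation is exact.
Integrate M with respect to x (treating y as constant): ∫M dx = 2x^2 + h(y).
Differentiate w.r.t. y and set equal to N: the x-dependent terms already match, leaving h'(y) = -3y^2 - 2. Integrate: h(y) = -y^3 - 2y.
So F(x,y) = -y^3 - 2y + 2x^2.
General solution: -y^3 - 2y + 2x^2 = C.


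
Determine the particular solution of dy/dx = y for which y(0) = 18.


General solution of y' = y is y = Ce^(x).
Apply y(0) = 18: C = 18.
Particular solution: y = 18e^(x).


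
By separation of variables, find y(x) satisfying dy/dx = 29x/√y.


Separate: √y dy = 29x dx.
Integrate: (2/3)y^(3/2) = (29/2)x² + C.


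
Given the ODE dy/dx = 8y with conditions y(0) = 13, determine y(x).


General solution of y' = 8y is y = Ce^(8x).
Apply y(0) = 13: C = 13.
Particular solution: y = 13e^(8x).


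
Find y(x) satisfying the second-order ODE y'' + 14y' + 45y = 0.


Characteristic equation: r² + 14r + 45 = 0.
Factor: (r + 5)(r + 9) = 0 ⇒ r = -5, -9 (distinct real).
General solution: y = C₁e^(-5x) + C₂e^(-9x).


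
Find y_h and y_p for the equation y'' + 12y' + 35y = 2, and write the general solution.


Characteristic roots of r² + 12r + 35 = 0 are -7, -5.
y_h = C₁e^(-7x) + C₂e^(-5x).
Constant forcing; try y_p = A. Then 35A = 2 ⇒ A = 2/35.
General solution: y = C₁e^(-7x) + C₂e^(-5x) + 2/35.


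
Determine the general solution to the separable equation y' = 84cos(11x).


g(y) = 1, so integrate directly: y = ∫ 84cos(11x) dx = (84/11)sin(11x) + C.


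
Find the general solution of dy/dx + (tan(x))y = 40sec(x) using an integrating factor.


P(x) = tan(x) ⇒ μ = e^(∫tan(x)dx) = sec(x).
(sec(x) y)' = 40sec²(x) ⇒ sec(x) y = 40tan(x) + C.
Multiply by cos(x): y = 40sin(x) + C·cos(x).


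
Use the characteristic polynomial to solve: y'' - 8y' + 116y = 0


Characteristic equation: r² - 8r + 116 = 0.
Discriminant is negative; roots r = 4 ± 10i (complex conjugate pair).
General solution uses e^(α x)(C₁ cos(β x) + C₂ sin(β x)): y = e^(4x)(C₁cos(10x) + C₂sin(10x)).


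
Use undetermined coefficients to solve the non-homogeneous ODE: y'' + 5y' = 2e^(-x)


Characteristic roots of r² + 5r = 0 are -5, 0.
y_h = C₁e^(-5x) + C₂.
Forcing exponent -1 is not a characteristic root; try y_p = Ae^(-x).
Substitute: A·(1 + (5)·-1 + (0)) = A·-4 = 2, so A = -1/2.
General solution: y = C₁e^(-5x) + C₂ - (1/2)e^(-x).


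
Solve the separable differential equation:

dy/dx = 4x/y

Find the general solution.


Separate variables: y dy = 4x dx.
Integrate both sides: y²/2 = 2x^2 + C₀.
Multiply by 2: y² = 4x^2 + C.


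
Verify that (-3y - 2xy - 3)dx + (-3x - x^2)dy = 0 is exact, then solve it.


Check exactness: ∂M/∂y = -3 - 2x and ∂N/∂x = -3 - 2x; equal, so the equation is exact.
Integrate M with respect to x (treating y as constant): ∫M dx = -3xy - x^2y - 3x + h(y).
Differentiate w.r.t. y and set equal to N: all terms match, so h'(y) = 0 and h is a constant absorbed into C.
General solution: -3xy - x^2y - 3x = C.


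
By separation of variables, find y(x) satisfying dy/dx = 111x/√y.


Separate: √y dy = 111x dx.
Integrate: (2/3)y^(3/2) = (111/2)x² + C.


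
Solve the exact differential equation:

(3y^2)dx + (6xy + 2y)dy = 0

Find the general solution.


Check exactness: ∂M/∂y = 6y and ∂N/∂x = 6y; equal, so the equation is exact.
Integrate M with respect to x (treating y as constant): ∫M dx = 3xy^2 + h(y).
Differentiate w.r.t. y and set equal to N: the x-dependent terms already match, leaving h'(y) = 2y. Integrate: h(y) = y^2.
So F(x,y) = 3xy^2 + y^2.
General solution: 3xy^2 + y^2 = C.


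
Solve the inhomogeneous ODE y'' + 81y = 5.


Homogeneous part: r² + 81 = 0 ⇒ r = ±9i, so y_h = C₁cos(9x) + C₂sin(9x).
Try constant y_p = A; plug in: 81A = 5 ⇒ A = 5/81.
General solution: y = C₁cos(9x) + C₂sin(9x) + 5/81.


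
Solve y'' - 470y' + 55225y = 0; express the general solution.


Characteristic equation: r² - 470r + 55225 = 0, i.e. (r - 235)² = 0.
Repeated root r = 235; include an x factor for the second linearly independent solution.
General solution: y = (C₁ + C₂x)e^(235x).


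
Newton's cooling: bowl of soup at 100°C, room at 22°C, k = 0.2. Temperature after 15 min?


Newton's law: dT/dt = -k(T - T_a) has solution T(t) = T_a + (T₀ - T_a)e^(-kt).
Plug in T_a = 22, T₀ = 100, k = 0.2, t = 15: T(15) = 22 + (78)e^(-3.00) ≈ 25.9°C.


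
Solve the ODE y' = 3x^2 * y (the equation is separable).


Separate variables: dy/y = 3x^2 dx.
Integrate: ln|y| = x^3 + C₀.
Exponentiate: y = Ce^(x^3).


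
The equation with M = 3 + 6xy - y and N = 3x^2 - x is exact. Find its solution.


Check exactness: ∂M/∂y = 6x - 1 and ∂N/∂x = 6x - 1; equal, so the equation is exact.
Integrate M with respect to x (treating y as constant): ∫M dx = 3x + 3x^2y - xy + h(y).
Differentiate w.r.t. y and set equal to N: all terms match, so h'(y) = 0 and h is a constant absorbed into C.
General solution: 3x + 3x^2y - xy = C.


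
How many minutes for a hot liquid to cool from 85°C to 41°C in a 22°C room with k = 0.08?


From T(t) = T_a + (T₀ - T_a)e^(-kt), set T(t) = 41:
(41 - 22) / (85 - 22) = e^(-0.08t), so t = -ln(0.302)/0.08 ≈ 15.0 minutes.


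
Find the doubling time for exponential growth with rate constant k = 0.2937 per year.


Exponential growth: P(t) = P₀ e^(0.2937t). Set P(t)/P₀ = 2: e^(0.2937t) = 2.
Solve: t = ln(2)/0.2937 ≈ 2.36 years.


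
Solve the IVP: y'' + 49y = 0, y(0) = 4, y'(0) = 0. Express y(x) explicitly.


Characteristic roots of r² + 49 = 0 are ±7i, so y = C₁cos(7x) + C₂sin(7x).
Apply y(0) = 4: C₁ = 4. Differentiate and apply y'(0) = 0: 7·C₂ = 0, so C₂ = 0.
Particular solution: y = 4cos(7x).


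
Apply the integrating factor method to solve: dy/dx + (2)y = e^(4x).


P(x) = 2 ⇒ μ = e^(2x).
(μ y)' = e^(6x) ⇒ μ y = e^(6x)/6 + C.
Divide by μ: y = (1/6)e^(4x) + Ce^(-2x).


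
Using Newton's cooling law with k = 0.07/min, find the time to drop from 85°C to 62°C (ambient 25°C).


From T(t) = T_a + (T₀ - T_a)e^(-kt), set T(t) = 62:
(62 - 25) / (85 - 25) = e^(-0.07t), so t = -ln(0.617)/0.07 ≈ 6.9 minutes.


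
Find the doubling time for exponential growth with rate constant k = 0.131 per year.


Exponential growth: P(t) = P₀ e^(0.131t). Set P(t)/P₀ = 2: e^(0.131t) = 2.
Solve: t = ln(2)/0.131 ≈ 5.29 years.


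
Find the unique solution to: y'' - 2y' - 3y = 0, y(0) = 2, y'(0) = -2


Characteristic roots of r² - 2r - 3 = 0 are -1, 3.
General solution y = c₁ e^(-x) + c₂ e^(3x).
Apply y(0) = 2: c₁ + c₂ = 2. Apply y'(0) = -2: -1 c₁ + 3 c₂ = -2.
Solve: c₁ = 2, c₂ = 0.
Particular solution: y = 2e^(-x) + 0e^(3x).


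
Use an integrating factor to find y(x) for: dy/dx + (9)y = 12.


P(x) = 9, Q(x) = 12; integrating factor μ = e^(9x).
(μ y)' = 12e^(9x) ⇒ μ y = (4/3)e^(9x) + C.
Divide by μ: y = 4/3 + Ce^(-9x).


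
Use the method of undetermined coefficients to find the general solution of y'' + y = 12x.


Homogeneous: r² + 1 = 0 ⇒ r = ±1i, y_h = C₁cos(x) + C₂sin(x).
Polynomial forcing; try y_p = Ax + B. Then y_p'' + 1 y_p = 1(Ax + B) = 12x, so B = 0 and A = 12.
General solution: y = C₁cos(x) + C₂sin(x) + 12x.


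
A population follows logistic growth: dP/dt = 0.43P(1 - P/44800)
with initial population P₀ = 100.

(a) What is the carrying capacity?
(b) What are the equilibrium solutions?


Logistic ODE dP/dt = 0.43P(1 - P/44800) has equilibria where dP/dt = 0, i.e. P = 0 or P = 44800.
The coefficient (1 - P/K) = 0 when P = K, identifying K = 44800 as the carrying capacity.
(a) K = 44800; (b) equilibria P = 0 and P = 44800.


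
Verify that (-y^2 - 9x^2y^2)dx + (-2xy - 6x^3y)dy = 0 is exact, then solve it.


Check exactness: ∂M/∂y = -2y - 18x^2y and ∂N/∂x = -2y - 18x^2y; equal, so the equation is exact.
Integrate M with respect to x (treating y as constant): ∫M dx = -xy^2 - 3x^3y^2 + h(y).
Differentiate w.r.t. y and set equal to N: all terms match, so h'(y) = 0 and h is a constant absorbed into C.
General solution: -xy^2 - 3x^3y^2 = C.


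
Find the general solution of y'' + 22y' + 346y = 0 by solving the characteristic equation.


Characteristic equation: r² + 22r + 346 = 0.
Discriminant is negative; roots r = -11 ± 15i (complex conjugate pair).
General solution uses e^(α x)(C₁ cos(β x) + C₂ sin(β x)): y = e^(-11x)(C₁cos(15x) + C₂sin(15x)).


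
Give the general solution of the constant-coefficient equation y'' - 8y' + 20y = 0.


Characteristic equation: r² - 8r + 20 = 0.
Discriminant is negative; roots r = 4 ± 2i (complex conjugate pair).
General solution uses e^(α x)(C₁ cos(β x) + C₂ sin(β x)): y = e^(4x)(C₁cos(2x) + C₂sin(2x)).


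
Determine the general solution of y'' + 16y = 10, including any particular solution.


Homogeneous part: r² + 16 = 0 ⇒ r = ±4i, so y_h = C₁cos(4x) + C₂sin(4x).
Try constant y_p = A; plug in: 16A = 10 ⇒ A = 5/8.
General solution: y = C₁cos(4x) + C₂sin(4x) + 5/8.


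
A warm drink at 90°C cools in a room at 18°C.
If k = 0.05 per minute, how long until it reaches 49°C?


From T(t) = T_a + (T₀ - T_a)e^(-kt), set T(t) = 49:
(49 - 18) / (90 - 18) = e^(-0.05t), so t = -ln(0.431)/0.05 ≈ 16.9 minutes.


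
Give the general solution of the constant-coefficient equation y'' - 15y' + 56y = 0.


Characteristic equation: r² - 15r + 56 = 0.
Factor: (r - 8)(r - 7) = 0 ⇒ r = 8, 7 (distinct real).
General solution: y = C₁e^(8x) + C₂e^(7x).


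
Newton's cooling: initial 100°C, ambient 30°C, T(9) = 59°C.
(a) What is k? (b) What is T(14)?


Newton's law: T(t) = T_a + (T₀ - T_a)e^(-kt).
(a) Use T(9) = 59: (59 - 30)/(100 - 30) = e^(-k·9), so k = -ln(0.414)/9 ≈ 0.0979.
(b) Apply k to t = 14: T(14) = 30 + (70)e^(-1.371) ≈ 47.8°C.


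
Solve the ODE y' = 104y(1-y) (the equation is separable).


Separate: dy/[y(1-y)] = 104 dx.
Partial fractions: 1/[y(1-y)] = 1/y + 1/(1-y).
Integrate: ln|y/(1-y)| = 104x + C₀.
Solve for y: y = 1/(1 + Ce^(-104x)).


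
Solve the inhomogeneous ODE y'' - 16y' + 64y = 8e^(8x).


Characteristic polynomial (r - 8)² = 0; repeated root r = 8.
y_h = (C₁ + C₂x)e^(8x). Forcing matches the repeated root (resonance), so try y_p = Ax² e^(8x).
Substitute and solve for A: 2A = 8, so A = 4.
General solution: y = (C₁ + C₂x + 4x²)e^(8x).


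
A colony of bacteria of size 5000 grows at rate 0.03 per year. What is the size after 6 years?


The ODE dP/dt = 0.03P has solution P(t) = P(0)e^(0.03t).
Substitute P(0) = 5000 and t = 6: P(6) = 5000 e^(0.18) ≈ 5986.


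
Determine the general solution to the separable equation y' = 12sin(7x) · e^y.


Separate: e^(-y) dy = 12sin(7x) dx.
Integrate: -e^(-y) = -(12/7)cos(7x) + C₀.
Rearrange: e^(-y) = (12/7)cos(7x) + C.


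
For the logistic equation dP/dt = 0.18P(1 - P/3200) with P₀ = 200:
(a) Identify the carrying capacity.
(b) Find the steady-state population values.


Logistic ODE dP/dt = 0.18P(1 - P/3200) has equilibria where dP/dt = 0, i.e. P = 0 or P = 3200.
The coefficient (1 - P/K) = 0 when P = K, identifying K = 3200 as the carrying capacity.
(a) K = 3200; (b) equilibria P = 0 and P = 3200.


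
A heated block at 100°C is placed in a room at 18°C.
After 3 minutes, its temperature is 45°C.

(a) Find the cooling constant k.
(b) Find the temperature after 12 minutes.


Newton's law: T(t) = T_a + (T₀ - T_a)e^(-kt).
(a) Use T(3) = 45: (45 - 18)/(100 - 18) = e^(-k·3), so k = -ln(0.329)/3 ≈ 0.3703.
(b) Apply k to t = 12: T(12) = 18 + (82)e^(-4.444) ≈ 19.0°C.


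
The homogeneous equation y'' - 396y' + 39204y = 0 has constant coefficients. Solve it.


Characteristic equation: r² - 396r + 39204 = 0, i.e. (r - 198)² = 0.
Repeated root r = 198; include an x factor for the second linearly independent solution.
General solution: y = (C₁ + C₂x)e^(198x).


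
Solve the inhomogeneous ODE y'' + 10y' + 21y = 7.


Characteristic roots of r² + 10r + 21 = 0 are -3, -7.
y_h = C₁e^(-3x) + C₂e^(-7x).
Constant forcing; try y_p = A. Then 21A = 7 ⇒ A = 1/3.
General solution: y = C₁e^(-3x) + C₂e^(-7x) + 1/3.


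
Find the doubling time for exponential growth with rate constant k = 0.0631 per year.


Exponential growth: P(t) = P₀ e^(0.0631t). Set P(t)/P₀ = 2: e^(0.0631t) = 2.
Solve: t = ln(2)/0.0631 ≈ 10.98 years.


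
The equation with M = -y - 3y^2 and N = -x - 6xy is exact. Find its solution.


Check exactness: ∂M/∂y = -1 - 6y and ∂N/∂x = -1 - 6y; equal, so the equation is exact.
Integrate M with respect to x (treating y as constant): ∫M dx = -xy - 3xy^2 + h(y).
Differentiate w.r.t. y and set equal to N: all terms match, so h'(y) = 0 and h is a constant absorbed into C.
General solution: -xy - 3xy^2 = C.


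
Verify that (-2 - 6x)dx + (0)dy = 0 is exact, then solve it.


Check exactness: ∂M/∂y = 0 and ∂N/∂x = 0; equal, so the equation is exact.
Integrate M with respect to x (treating y as constant): ∫M dx = -2x - 3x^2 + h(y).
Differentiate w.r.t. y and set equal to N: all terms match, so h'(y) = 0 and h is a constant absorbed into C.
General solution: -2x - 3x^2 = C.


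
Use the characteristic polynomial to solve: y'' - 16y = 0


Characteristic equation: r² - 16 = 0.
Factor: (r - 4)(r + 4) = 0 ⇒ r = 4, -4 (distinct real).
General solution: y = C₁e^(4x) + C₂e^(-4x).


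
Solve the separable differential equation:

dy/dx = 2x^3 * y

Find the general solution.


Separate variables: dy/y = 2x^3 dx.
Integrate: ln|y| = (1/2)x^4 + C₀.
Exponentiate: y = Ce^((1/2)x^4).


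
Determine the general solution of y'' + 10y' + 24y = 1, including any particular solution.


Characteristic roots of r² + 10r + 24 = 0 are -6, -4.
y_h = C₁e^(-6x) + C₂e^(-4x).
Constant forcing; try y_p = A. Then 24A = 1 ⇒ A = 1/24.
General solution: y = C₁e^(-6x) + C₂e^(-4x) + 1/24.


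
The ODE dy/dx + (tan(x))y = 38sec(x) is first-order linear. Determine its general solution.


P(x) = tan(x) ⇒ μ = e^(∫tan(x)dx) = sec(x).
(sec(x) y)' = 38sec²(x) ⇒ sec(x) y = 38tan(x) + C.
Multiply by cos(x): y = 38sin(x) + C·cos(x).


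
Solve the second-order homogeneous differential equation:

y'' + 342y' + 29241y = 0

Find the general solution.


Characteristic equation: r² + 342r + 29241 = 0, i.e. (r + 171)² = 0.
Repeated root r = -171; include an x factor for the second linearly independent solution.
General solution: y = (C₁ + C₂x)e^(-171x).


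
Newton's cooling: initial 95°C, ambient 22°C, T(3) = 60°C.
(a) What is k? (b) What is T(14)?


Newton's law: T(t) = T_a + (T₀ - T_a)e^(-kt).
(a) Use T(3) = 60: (60 - 22)/(95 - 22) = e^(-k·3), so k = -ln(0.521)/3 ≈ 0.2176.
(b) Apply k to t = 14: T(14) = 22 + (73)e^(-3.047) ≈ 25.5°C.


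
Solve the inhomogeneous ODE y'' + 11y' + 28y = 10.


Characteristic roots of r² + 11r + 28 = 0 are -4, -7.
y_h = C₁e^(-4x) + C₂e^(-7x).
Constant forcing; try y_p = A. Then 28A = 10 ⇒ A = 5/14.
General solution: y = C₁e^(-4x) + C₂e^(-7x) + 5/14.


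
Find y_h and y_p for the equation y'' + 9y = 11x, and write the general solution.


Homogeneous: r² + 9 = 0 ⇒ r = ±3i, y_h = C₁cos(3x) + C₂sin(3x).
Polynomial forcing; try y_p = Ax + B. Then y_p'' + 9 y_p = 9(Ax + B) = 11x, so B = 0 and A = 11/9.
General solution: y = C₁cos(3x) + C₂sin(3x) + (11/9)x.


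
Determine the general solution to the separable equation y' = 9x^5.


Integrate both sides with respect to x: y = ∫ 9x^5 dx = (3/2)x^6 + C.


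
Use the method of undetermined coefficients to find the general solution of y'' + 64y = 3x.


Homogeneous: r² + 64 = 0 ⇒ r = ±8i, y_h = C₁cos(8x) + C₂sin(8x).
Polynomial forcing; try y_p = Ax + B. Then y_p'' + 64 y_p = 64(Ax + B) = 3x, so B = 0 and A = 3/64.
General solution: y = C₁cos(8x) + C₂sin(8x) + (3/64)x.


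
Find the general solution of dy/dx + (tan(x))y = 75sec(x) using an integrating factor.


P(x) = tan(x) ⇒ μ = e^(∫tan(x)dx) = sec(x).
(sec(x) y)' = 75sec²(x) ⇒ sec(x) y = 75tan(x) + C.
Multiply by cos(x): y = 75sin(x) + C·cos(x).


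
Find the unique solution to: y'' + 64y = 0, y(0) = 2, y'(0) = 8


Characteristic roots of r² + 64 = 0 are ±8i, so y = C₁cos(8x) + C₂sin(8x).
Apply y(0) = 2: C₁ = 2. Differentiate and apply y'(0) = 8: 8·C₂ = 8, so C₂ = 1.
Particular solution: y = 2cos(8x) + sin(8x).


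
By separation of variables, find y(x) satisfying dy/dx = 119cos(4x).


g(y) = 1, so integrate directly: y = ∫ 119cos(4x) dx = (119/4)sin(4x) + C.


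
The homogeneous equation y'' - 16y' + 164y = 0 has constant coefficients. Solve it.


Characteristic equation: r² - 16r + 164 = 0.
Discriminant is negative; roots r = 8 ± 10i (complex conjugate pair).
General solution uses e^(α x)(C₁ cos(β x) + C₂ sin(β x)): y = e^(8x)(C₁cos(10x) + C₂sin(10x)).


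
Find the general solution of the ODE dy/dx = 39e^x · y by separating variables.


Separate variables: dy/y = 39e^x dx.
Integrate: ln|y| = 39e^x + C₀.
Exponentiate: y = Ce^(39e^x).


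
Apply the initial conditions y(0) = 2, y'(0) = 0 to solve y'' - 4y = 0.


Characteristic roots of r² - 4 = 0 are -2, 2.
General solution y = c₁ e^(-2x) + c₂ e^(2x).
Apply y(0) = 2: c₁ + c₂ = 2. Apply y'(0) = 0: -2 c₁ + 2 c₂ = 0.
Solve: c₁ = 1, c₂ = 1.
Particular solution: y = e^(-2x) + e^(2x).


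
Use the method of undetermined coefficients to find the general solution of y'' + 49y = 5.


Homogeneous part: r² + 49 = 0 ⇒ r = ±7i, so y_h = C₁cos(7x) + C₂sin(7x).
Try constant y_p = A; plug in: 49A = 5 ⇒ A = 5/49.
General solution: y = C₁cos(7x) + C₂sin(7x) + 5/49.


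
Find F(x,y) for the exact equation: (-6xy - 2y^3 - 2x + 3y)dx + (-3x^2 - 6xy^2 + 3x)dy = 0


Check exactness: ∂M/∂y = -6x - 6y^2 + 3 and ∂N/∂x = -6x - 6y^2 + 3; equal, so the equation is exact.
Integrate M with respect to x (treating y as constant): ∫M dx = -3x^2y - 2xy^3 - x^2 + 3xy + h(y).
Differentiate w.r.t. y and set equal to N: all terms match, so h'(y) = 0 and h is a constant absorbed into C.
General solution: -3x^2y - 2xy^3 - x^2 + 3xy = C.


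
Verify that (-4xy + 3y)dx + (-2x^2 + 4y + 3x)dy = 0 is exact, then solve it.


Check exactness: ∂M/∂y = -4x + 3 and ∂N/∂x = -4x + 3; equal, so the equation is exact.
Integrate M with respect to x (treating y as constant): ∫M dx = -2x^2y + 3xy + h(y).
Differentiate w.r.t. y and set equal to N: the x-dependent terms already match, leaving h'(y) = 4y. Integrate: h(y) = 2y^2.
So F(x,y) = -2x^2y + 2y^2 + 3xy.
General solution: -2x^2y + 2y^2 + 3xy = C.


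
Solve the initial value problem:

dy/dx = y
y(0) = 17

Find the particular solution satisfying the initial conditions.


General solution of y' = y is y = Ce^(x).
Apply y(0) = 17: C = 17.
Particular solution: y = 17e^(x).


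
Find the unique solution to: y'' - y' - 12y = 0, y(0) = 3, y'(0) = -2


Characteristic roots of r² - r - 12 = 0 are 4, -3.
General solution y = c₁ e^(4x) + c₂ e^(-3x).
Apply y(0) = 3: c₁ + c₂ = 3. Apply y'(0) = -2: 4 c₁ - 3 c₂ = -2.
Solve: c₁ = 1, c₂ = 2.
Particular solution: y = e^(4x) + 2e^(-3x).


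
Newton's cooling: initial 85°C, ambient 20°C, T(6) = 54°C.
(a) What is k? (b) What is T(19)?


Newton's law: T(t) = T_a + (T₀ - T_a)e^(-kt).
(a) Use T(6) = 54: (54 - 20)/(85 - 20) = e^(-k·6), so k = -ln(0.523)/6 ≈ 0.1080.
(b) Apply k to t = 19: T(19) = 20 + (65)e^(-2.052) ≈ 28.4°C.


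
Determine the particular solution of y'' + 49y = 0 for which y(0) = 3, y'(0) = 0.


Characteristic roots of r² + 49 = 0 are ±7i, so y = C₁cos(7x) + C₂sin(7x).
Apply y(0) = 3: C₁ = 3. Differentiate and apply y'(0) = 0: 7·C₂ = 0, so C₂ = 0.
Particular solution: y = 3cos(7x).


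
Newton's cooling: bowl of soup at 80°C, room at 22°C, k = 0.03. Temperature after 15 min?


Newton's law: dT/dt = -k(T - T_a) has solution T(t) = T_a + (T₀ - T_a)e^(-kt).
Plug in T_a = 22, T₀ = 80, k = 0.03, t = 15: T(15) = 22 + (58)e^(-0.45) ≈ 59.0°C.


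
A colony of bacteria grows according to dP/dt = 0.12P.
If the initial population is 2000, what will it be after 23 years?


The ODE dP/dt = 0.12P has solution P(t) = P(0)e^(0.12t).
Substitute P(0) = 2000 and t = 23: P(23) = 2000 e^(2.76) ≈ 31600.


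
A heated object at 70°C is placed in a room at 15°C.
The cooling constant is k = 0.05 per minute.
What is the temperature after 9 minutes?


Newton's law: dT/dt = -k(T - T_a) has solution T(t) = T_a + (T₀ - T_a)e^(-kt).
Plug in T_a = 15, T₀ = 70, k = 0.05, t = 9: T(9) = 15 + (55)e^(-0.45) ≈ 50.1°C.


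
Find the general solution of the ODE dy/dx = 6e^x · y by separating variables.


Separate variables: dy/y = 6e^x dx.
Integrate: ln|y| = 6e^x + C₀.
Exponentiate: y = Ce^(6e^x).


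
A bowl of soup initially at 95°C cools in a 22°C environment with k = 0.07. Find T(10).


Newton's law: dT/dt = -k(T - T_a) has solution T(t) = T_a + (T₀ - T_a)e^(-kt).
Plug in T_a = 22, T₀ = 95, k = 0.07, t = 10: T(10) = 22 + (73)e^(-0.70) ≈ 58.3°C.
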